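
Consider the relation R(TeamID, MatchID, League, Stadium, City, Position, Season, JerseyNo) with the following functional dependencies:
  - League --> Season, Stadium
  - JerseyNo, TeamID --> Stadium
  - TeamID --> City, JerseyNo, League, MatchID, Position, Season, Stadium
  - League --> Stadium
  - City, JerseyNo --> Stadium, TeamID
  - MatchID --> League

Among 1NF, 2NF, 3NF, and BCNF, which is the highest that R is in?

Candidate keys: {City, JerseyNo}, {TeamID}. Prime attributes: {City, JerseyNo, TeamID}.
For League --> Season, Stadium we have {League}⁺ = {League, Season, Stadium}; {League} is not a superkey, so BCNF fails.
League --> Season, Stadium has non-prime {Season, Stadium} on the right and a non-superkey on the left, so 3NF fails.
No proper subset of a key has a non-prime attribute in its closure, so there is no partial dependency; 2NF holds.

2NF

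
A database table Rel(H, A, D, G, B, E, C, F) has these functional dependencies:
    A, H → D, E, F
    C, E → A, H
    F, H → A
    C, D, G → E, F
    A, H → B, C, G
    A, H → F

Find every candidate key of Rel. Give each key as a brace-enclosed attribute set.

{A, H}, {C, D, G}, {C, E}, {F, H}

{A, H}⁺ = {A, B, C, D, E, F, G, H}, which is every attribute, so {A, H} is a candidate key.
{C, E}⁺ = {A, B, C, D, E, F, G, H}, which is every attribute, so {C, E} is a candidate key.
{F, H}⁺ = {A, B, C, D, E, F, G, H}, which is every attribute, so {F, H} is a candidate key.
{C, D, G}⁺ = {A, B, C, D, E, F, G, H}, which is every attribute, so {C, D, G} is a candidate key.
These are minimal and exhaustive — every other superkey contains one of them.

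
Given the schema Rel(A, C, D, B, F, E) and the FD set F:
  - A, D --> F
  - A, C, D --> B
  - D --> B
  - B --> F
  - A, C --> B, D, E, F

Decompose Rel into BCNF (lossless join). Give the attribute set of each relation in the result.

{A, C, D, E}; {B, D}; {B, F}

Candidate key of the original relation: {A, C}.
{A, B, C, D, E, F}: {A, D} determines {A, B, D, F} here but is not a superkey — split on A, D --> B, F, giving {A, B, D, F} and {A, C, D, E}.
{A, B, D, F}: {D} determines {B, D, F} here but is not a superkey — split on D --> B, F, giving {B, D, F} and {A, D}.
{B, D, F}: {B} determines {B, F} here but is not a superkey — split on B --> F, giving {B, F} and {B, D}.
{B, F} is in BCNF.
{B, D} is in BCNF.
{A, D} is in BCNF.
{A, C, D, E} is in BCNF.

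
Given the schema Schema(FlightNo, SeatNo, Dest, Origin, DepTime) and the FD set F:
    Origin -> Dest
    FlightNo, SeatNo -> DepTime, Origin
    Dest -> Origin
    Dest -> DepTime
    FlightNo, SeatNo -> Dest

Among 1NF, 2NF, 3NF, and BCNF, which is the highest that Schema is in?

Candidate key: {FlightNo, SeatNo}. Prime attributes: {FlightNo, SeatNo}.
Origin -> Dest breaks BCNF: {Origin}⁺ = {DepTime, Dest, Origin}, so {Origin} is not a superkey.
Origin -> Dest determines the non-prime attribute {Dest} from a non-superkey — 3NF is violated.
No proper subset of a key has a non-prime attribute in its closure, so there is no partial dependency; 2NF holds.

2NF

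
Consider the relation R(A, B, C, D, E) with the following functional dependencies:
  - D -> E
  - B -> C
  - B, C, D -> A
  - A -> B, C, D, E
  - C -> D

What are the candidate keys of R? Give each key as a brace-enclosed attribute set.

{A} is a candidate key since {A}⁺ = {A, B, C, D, E} covers every attribute.
{B} is a candidate key since {B}⁺ = {A, B, C, D, E} covers every attribute.
These are minimal and exhaustive — every other superkey contains one of them.

{A}, {B}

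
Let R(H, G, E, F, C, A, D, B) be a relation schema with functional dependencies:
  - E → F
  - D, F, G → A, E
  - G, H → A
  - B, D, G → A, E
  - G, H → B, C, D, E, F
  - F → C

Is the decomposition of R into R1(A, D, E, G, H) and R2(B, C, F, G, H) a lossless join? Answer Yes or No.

The shared attributes are {G, H} and {G, H}⁺ = {A, B, C, D, E, F, G, H}.
R1 is contained in that closure, so R1 ∩ R2 → R1 holds and the join is lossless.

Yes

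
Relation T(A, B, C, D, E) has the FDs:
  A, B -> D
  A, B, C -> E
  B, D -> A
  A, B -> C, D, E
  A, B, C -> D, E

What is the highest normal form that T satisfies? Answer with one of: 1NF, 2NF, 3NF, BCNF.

Candidate keys: {A, B}, {B, D}. Prime attributes: {A, B, D}.
Every FD has a superkey on the left, so the relation is in BCNF.

BCNF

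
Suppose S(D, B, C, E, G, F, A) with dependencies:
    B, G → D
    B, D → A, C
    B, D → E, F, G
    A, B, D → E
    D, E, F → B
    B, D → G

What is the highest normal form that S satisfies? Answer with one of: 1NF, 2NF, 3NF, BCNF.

BCNF

Candidate keys: {B, D}, {B, G}, {D, E, F}. Prime attributes: {B, D, E, F, G}.
Every FD has a superkey on the left, so the relation is in BCNF.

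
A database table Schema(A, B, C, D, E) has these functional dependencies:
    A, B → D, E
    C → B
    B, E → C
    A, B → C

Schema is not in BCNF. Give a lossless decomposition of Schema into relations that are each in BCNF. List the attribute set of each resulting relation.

{A, C, D, E}; {B, C}

Candidate keys of the original relation: {A, B}, {A, C}.
In {A, B, C, D, E}, {C} is not a superkey ({C}⁺ restricted to this set is {B, C}), so split on C → B into {B, C} and {A, C, D, E}.
{B, C} has no BCNF violation.
{A, C, D, E} has no BCNF violation.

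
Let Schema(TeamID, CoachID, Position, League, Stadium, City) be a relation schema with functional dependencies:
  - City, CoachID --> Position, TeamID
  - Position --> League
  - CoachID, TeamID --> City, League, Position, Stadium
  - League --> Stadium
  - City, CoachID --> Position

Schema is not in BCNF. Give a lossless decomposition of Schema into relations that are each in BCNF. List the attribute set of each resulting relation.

{City, CoachID, Position, TeamID}; {League, Position}; {League, Stadium}

Candidate keys of the original relation: {City, CoachID}, {CoachID, TeamID}.
Within {City, CoachID, League, Position, Stadium, TeamID}: {Position}⁺ ∩ {City, CoachID, League, Position, Stadium, TeamID} = {League, Position, Stadium}, not the whole set, so Position --> League, Stadium violates BCNF; decompose into {League, Position, Stadium} and {City, CoachID, Position, TeamID}.
Within {League, Position, Stadium}: {League}⁺ ∩ {League, Position, Stadium} = {League, Stadium}, not the whole set, so League --> Stadium violates BCNF; decompose into {League, Stadium} and {League, Position}.
{League, Stadium}: every determinant is a superkey — BCNF.
{League, Position}: every determinant is a superkey — BCNF.
{City, CoachID, Position, TeamID}: every determinant is a superkey — BCNF.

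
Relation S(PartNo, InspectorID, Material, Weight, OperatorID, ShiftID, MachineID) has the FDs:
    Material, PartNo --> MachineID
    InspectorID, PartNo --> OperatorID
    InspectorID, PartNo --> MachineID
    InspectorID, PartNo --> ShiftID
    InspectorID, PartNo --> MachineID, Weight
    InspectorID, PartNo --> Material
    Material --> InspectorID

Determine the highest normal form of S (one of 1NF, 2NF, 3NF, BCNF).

Candidate keys: {InspectorID, PartNo}, {Material, PartNo}. Prime attributes: {InspectorID, Material, PartNo}.
Material --> InspectorID: {Material}⁺ = {InspectorID, Material}, which is not all of the attributes, so the left side is not a superkey — BCNF is violated.
Since {InspectorID} ⊆ prime attributes and every other non-superkey FD also has a prime right side, the schema is in 3NF.

3NF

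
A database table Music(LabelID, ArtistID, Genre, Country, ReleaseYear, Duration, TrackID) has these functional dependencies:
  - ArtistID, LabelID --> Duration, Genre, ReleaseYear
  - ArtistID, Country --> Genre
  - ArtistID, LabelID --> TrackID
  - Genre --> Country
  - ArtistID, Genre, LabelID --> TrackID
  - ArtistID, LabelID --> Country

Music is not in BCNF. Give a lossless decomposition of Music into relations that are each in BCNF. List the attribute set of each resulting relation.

{ArtistID, Country, Duration, LabelID, ReleaseYear, TrackID}; {ArtistID, Genre}; {Country, Genre}

Candidate key of the original relation: {ArtistID, LabelID}.
{ArtistID, Country, Duration, Genre, LabelID, ReleaseYear, TrackID}: {ArtistID, Country} determines {ArtistID, Country, Genre} here but is not a superkey — split on ArtistID, Country --> Genre, giving {ArtistID, Country, Genre} and {ArtistID, Country, Duration, LabelID, ReleaseYear, TrackID}.
{ArtistID, Country, Genre}: {Genre} determines {Country, Genre} here but is not a superkey — split on Genre --> Country, giving {Country, Genre} and {ArtistID, Genre}.
{Country, Genre} is in BCNF.
{ArtistID, Genre} is in BCNF.
{ArtistID, Country, Duration, LabelID, ReleaseYear, TrackID} is in BCNF.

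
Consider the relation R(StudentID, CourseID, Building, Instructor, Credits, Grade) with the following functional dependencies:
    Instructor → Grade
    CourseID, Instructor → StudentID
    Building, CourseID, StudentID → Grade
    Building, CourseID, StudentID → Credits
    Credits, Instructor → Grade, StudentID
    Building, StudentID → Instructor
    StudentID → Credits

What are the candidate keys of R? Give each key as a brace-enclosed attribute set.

{Building, CourseID, Instructor}, {Building, CourseID, StudentID}

{Building, CourseID} never appear on the right of any FD, so every key must include all of them.
{Building, CourseID, Instructor}⁺ = {Building, CourseID, Credits, Grade, Instructor, StudentID}, which is every attribute, so {Building, CourseID, Instructor} is a candidate key.
{Building, CourseID, StudentID}⁺ = {Building, CourseID, Credits, Grade, Instructor, StudentID}, which is every attribute, so {Building, CourseID, StudentID} is a candidate key.
Any other superkey properly contains one of these, so there are no further candidate keys.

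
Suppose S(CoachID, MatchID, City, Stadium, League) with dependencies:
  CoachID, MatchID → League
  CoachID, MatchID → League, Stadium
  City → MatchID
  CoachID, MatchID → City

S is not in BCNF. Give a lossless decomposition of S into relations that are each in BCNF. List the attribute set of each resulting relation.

Candidate keys of the original relation: {City, CoachID}, {CoachID, MatchID}.
Within {City, CoachID, League, MatchID, Stadium}: {City}⁺ ∩ {City, CoachID, League, MatchID, Stadium} = {City, MatchID}, not the whole set, so City → MatchID violates BCNF; decompose into {City, MatchID} and {City, CoachID, League, Stadium}.
{City, MatchID}: every determinant is a superkey — BCNF.
{City, CoachID, League, Stadium}: every determinant is a superkey — BCNF.

{City, CoachID, League, Stadium}; {City, MatchID}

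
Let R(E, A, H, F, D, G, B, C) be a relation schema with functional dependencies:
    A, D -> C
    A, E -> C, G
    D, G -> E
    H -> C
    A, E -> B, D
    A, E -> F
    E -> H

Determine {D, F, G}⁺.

Start with {D, F, G}.
D, G -> E applies; add {E} → now {D, E, F, G}.
E -> H applies; add {H} → now {D, E, F, G, H}.
H -> C applies; add {C} → now {C, D, E, F, G, H}.
No further FD applies.

{C, D, E, F, G, H}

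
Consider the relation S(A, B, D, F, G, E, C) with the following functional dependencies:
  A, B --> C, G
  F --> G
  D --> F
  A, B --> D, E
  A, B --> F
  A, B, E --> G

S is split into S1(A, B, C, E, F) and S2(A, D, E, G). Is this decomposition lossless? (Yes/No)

No

Common attributes: {A, E}; their closure is {A, E}.
The closure covers neither S1 nor S2 entirely; the join is not lossless.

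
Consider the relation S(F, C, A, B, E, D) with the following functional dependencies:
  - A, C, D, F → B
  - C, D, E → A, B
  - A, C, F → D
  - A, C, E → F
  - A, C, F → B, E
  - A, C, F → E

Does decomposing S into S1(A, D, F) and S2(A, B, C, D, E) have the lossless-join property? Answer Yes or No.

No

Common attributes: {A, D}; their closure is {A, D}.
Neither S1 nor S2 is contained in that closure, so the decomposition is lossy.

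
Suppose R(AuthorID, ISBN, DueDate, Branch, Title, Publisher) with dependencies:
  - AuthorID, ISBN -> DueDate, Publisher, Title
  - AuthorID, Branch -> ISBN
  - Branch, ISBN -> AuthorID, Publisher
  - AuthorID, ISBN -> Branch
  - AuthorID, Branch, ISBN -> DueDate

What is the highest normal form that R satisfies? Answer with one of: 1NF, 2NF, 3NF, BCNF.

Candidate keys: {AuthorID, Branch}, {AuthorID, ISBN}, {Branch, ISBN}. Prime attributes: {AuthorID, Branch, ISBN}.
Every FD has a superkey on the left, so the relation is in BCNF.

BCNF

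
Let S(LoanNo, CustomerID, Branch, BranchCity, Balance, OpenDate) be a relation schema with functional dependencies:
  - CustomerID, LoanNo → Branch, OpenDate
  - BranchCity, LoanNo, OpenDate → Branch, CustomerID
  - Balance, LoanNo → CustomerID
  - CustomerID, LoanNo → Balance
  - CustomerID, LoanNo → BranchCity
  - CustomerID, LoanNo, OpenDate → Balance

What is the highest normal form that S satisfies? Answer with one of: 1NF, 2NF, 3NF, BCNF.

Candidate keys: {Balance, LoanNo}, {BranchCity, LoanNo, OpenDate}, {CustomerID, LoanNo}. Prime attributes: {Balance, BranchCity, CustomerID, LoanNo, OpenDate}.
The left-hand side of every FD is a superkey, so BCNF is satisfied.

BCNF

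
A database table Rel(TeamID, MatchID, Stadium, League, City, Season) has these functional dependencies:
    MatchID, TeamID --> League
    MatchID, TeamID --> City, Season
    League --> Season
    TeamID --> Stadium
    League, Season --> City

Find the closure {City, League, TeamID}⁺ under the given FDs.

Start with {City, League, TeamID}.
League --> Season applies; add {Season} → now {City, League, Season, TeamID}.
TeamID --> Stadium applies; add {Stadium} → now {City, League, Season, Stadium, TeamID}.
No further FD applies.

{City, League, Season, Stadium, TeamID}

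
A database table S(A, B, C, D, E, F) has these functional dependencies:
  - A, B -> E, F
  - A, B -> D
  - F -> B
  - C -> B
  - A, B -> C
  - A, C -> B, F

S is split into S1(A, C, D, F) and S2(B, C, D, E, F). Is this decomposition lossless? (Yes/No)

No

Common attributes: {C, D, F}; their closure is {B, C, D, F}.
The closure covers neither S1 nor S2 entirely; the join is not lossless.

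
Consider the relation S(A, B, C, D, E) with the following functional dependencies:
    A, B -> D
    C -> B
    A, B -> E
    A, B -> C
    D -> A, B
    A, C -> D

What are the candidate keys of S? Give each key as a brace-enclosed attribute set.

{A, B}, {A, C}, {D}

{D}⁺ = {A, B, C, D, E} — all of the relation — so {D} is a candidate key.
{A, B}⁺ = {A, B, C, D, E} — all of the relation — so {A, B} is a candidate key.
{A, C}⁺ = {A, B, C, D, E} — all of the relation — so {A, C} is a candidate key.
Any other superkey properly contains one of these, so there are no further candidate keys.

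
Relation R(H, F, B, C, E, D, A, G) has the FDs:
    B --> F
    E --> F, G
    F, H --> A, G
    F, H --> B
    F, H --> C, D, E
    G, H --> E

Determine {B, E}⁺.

{B, E, F, G}

Start with {B, E}.
B --> F applies; add {F} → now {B, E, F}.
E --> F, G applies; add {G} → now {B, E, F, G}.
No further FD applies.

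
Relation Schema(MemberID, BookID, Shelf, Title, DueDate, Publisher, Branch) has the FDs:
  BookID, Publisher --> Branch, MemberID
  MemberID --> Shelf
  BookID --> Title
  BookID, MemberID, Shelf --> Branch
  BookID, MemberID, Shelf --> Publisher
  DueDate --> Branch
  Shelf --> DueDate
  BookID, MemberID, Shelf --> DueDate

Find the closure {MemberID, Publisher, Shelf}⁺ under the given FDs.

Start with {MemberID, Publisher, Shelf}.
Shelf --> DueDate applies; add {DueDate} → now {DueDate, MemberID, Publisher, Shelf}.
DueDate --> Branch applies; add {Branch} → now {Branch, DueDate, MemberID, Publisher, Shelf}.
No further FD applies.

{Branch, DueDate, MemberID, Publisher, Shelf}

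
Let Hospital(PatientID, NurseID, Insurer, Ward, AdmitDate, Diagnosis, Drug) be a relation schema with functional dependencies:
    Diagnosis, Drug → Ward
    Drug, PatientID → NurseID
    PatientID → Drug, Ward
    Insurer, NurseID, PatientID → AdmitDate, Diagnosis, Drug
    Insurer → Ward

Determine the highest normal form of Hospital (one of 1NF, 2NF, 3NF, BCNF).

Candidate key: {Insurer, PatientID}. Prime attributes: {Insurer, PatientID}.
For Diagnosis, Drug → Ward we have {Diagnosis, Drug}⁺ = {Diagnosis, Drug, Ward}; {Diagnosis, Drug} is not a superkey, so BCNF fails.
Diagnosis, Drug → Ward has non-prime {Ward} on the right and a non-superkey on the left, so 3NF fails.
The proper key subset {Insurer} of {Insurer, PatientID} determines non-prime {Ward}, so the relation is not even in 2NF.

1NF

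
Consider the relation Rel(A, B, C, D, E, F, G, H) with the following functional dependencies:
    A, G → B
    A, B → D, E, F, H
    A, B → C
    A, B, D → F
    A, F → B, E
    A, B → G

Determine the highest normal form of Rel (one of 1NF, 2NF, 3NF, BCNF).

Candidate keys: {A, B}, {A, F}, {A, G}. Prime attributes: {A, B, F, G}.
Each dependency's left side is a superkey — BCNF holds.

BCNF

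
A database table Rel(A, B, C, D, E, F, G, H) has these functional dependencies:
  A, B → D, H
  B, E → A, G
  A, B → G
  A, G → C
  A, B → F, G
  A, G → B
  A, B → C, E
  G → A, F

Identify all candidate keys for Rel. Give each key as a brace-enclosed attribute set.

{A, B}, {B, E}, {G}

Closure of {G} is {A, B, C, D, E, F, G, H}, the whole schema; {G} is a candidate key.
Closure of {A, B} is {A, B, C, D, E, F, G, H}, the whole schema; {A, B} is a candidate key.
Closure of {B, E} is {A, B, C, D, E, F, G, H}, the whole schema; {B, E} is a candidate key.
These are minimal and exhaustive — every other superkey contains one of them.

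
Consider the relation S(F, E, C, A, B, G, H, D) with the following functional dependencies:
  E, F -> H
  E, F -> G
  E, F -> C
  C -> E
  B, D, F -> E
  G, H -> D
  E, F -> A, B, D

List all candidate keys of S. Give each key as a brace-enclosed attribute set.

No FD produces {F}, so it must be in every candidate key.
{C, F}⁺ = {A, B, C, D, E, F, G, H} — all of the relation — so {C, F} is a candidate key.
{E, F}⁺ = {A, B, C, D, E, F, G, H} — all of the relation — so {E, F} is a candidate key.
{B, D, F}⁺ = {A, B, C, D, E, F, G, H} — all of the relation — so {B, D, F} is a candidate key.
{B, F, G, H}⁺ = {A, B, C, D, E, F, G, H} — all of the relation — so {B, F, G, H} is a candidate key.
Any other superkey properly contains one of these, so there are no further candidate keys.

{B, D, F}, {B, F, G, H}, {C, F}, {E, F}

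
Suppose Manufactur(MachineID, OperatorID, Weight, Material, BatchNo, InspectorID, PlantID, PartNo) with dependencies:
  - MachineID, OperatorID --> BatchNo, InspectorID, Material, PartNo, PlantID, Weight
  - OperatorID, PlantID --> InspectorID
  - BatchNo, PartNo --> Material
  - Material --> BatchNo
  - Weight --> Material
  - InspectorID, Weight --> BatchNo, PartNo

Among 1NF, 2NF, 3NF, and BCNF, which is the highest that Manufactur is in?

Candidate key: {MachineID, OperatorID}. Prime attributes: {MachineID, OperatorID}.
OperatorID, PlantID --> InspectorID breaks BCNF: {OperatorID, PlantID}⁺ = {InspectorID, OperatorID, PlantID}, so {OperatorID, PlantID} is not a superkey.
OperatorID, PlantID --> InspectorID has non-prime {InspectorID} on the right and a non-superkey on the left, so 3NF fails.
Checking every proper subset of each key, none determines a non-prime attribute — 2NF is satisfied.

2NF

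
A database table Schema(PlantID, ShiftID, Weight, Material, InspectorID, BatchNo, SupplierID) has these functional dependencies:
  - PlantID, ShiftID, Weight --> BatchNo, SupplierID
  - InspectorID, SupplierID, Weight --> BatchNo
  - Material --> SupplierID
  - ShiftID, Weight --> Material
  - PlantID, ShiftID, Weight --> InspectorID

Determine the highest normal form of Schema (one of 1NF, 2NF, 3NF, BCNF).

1NF

Candidate key: {PlantID, ShiftID, Weight}. Prime attributes: {PlantID, ShiftID, Weight}.
For InspectorID, SupplierID, Weight --> BatchNo we have {InspectorID, SupplierID, Weight}⁺ = {BatchNo, InspectorID, SupplierID, Weight}; {InspectorID, SupplierID, Weight} is not a superkey, so BCNF fails.
Because {BatchNo} is non-prime and the left side of InspectorID, SupplierID, Weight --> BatchNo is not a superkey, the relation is not in 3NF.
{ShiftID, Weight} is a proper subset of the key {PlantID, ShiftID, Weight}, and {ShiftID, Weight}⁺ contains the non-prime attributes {Material, SupplierID} — a partial dependency, so 2NF is violated.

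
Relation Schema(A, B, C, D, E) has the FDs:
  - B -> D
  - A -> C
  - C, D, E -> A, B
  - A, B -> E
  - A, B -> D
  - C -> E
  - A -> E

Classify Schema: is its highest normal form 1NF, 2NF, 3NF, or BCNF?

1NF

Candidate keys: {A, B}, {A, D}, {B, C}, {C, D}. Prime attributes: {A, B, C, D}.
B -> D: {B}⁺ = {B, D}, which is not all of the attributes, so the left side is not a superkey — BCNF is violated.
C -> E determines the non-prime attribute {E} from a non-superkey — 3NF is violated.
The proper key subset {A} of {A, B} determines non-prime {E}, so the relation is not even in 2NF.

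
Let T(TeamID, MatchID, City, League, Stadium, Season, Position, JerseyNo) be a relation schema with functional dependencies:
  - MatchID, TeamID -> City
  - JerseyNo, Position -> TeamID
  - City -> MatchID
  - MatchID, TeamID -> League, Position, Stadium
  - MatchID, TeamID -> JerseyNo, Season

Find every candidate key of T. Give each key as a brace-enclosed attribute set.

{City, JerseyNo, Position}, {City, TeamID}, {JerseyNo, MatchID, Position}, {MatchID, TeamID}

{City, TeamID}⁺ = {City, JerseyNo, League, MatchID, Position, Season, Stadium, TeamID} — all of the relation — so {City, TeamID} is a candidate key.
{MatchID, TeamID}⁺ = {City, JerseyNo, League, MatchID, Position, Season, Stadium, TeamID} — all of the relation — so {MatchID, TeamID} is a candidate key.
{City, JerseyNo, Position}⁺ = {City, JerseyNo, League, MatchID, Position, Season, Stadium, TeamID} — all of the relation — so {City, JerseyNo, Position} is a candidate key.
{JerseyNo, MatchID, Position}⁺ = {City, JerseyNo, League, MatchID, Position, Season, Stadium, TeamID} — all of the relation — so {JerseyNo, MatchID, Position} is a candidate key.
Any other superkey properly contains one of these, so there are no further candidate keys.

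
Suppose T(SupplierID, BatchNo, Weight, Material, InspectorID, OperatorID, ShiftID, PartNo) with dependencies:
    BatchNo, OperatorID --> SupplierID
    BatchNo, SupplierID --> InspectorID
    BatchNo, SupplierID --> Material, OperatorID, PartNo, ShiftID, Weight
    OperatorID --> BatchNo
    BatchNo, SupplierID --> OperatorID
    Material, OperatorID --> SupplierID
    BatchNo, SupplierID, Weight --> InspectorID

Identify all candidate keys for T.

{BatchNo, SupplierID}, {OperatorID}

{OperatorID}⁺ = {BatchNo, InspectorID, Material, OperatorID, PartNo, ShiftID, SupplierID, Weight}, which is every attribute, so {OperatorID} is a candidate key.
{BatchNo, SupplierID}⁺ = {BatchNo, InspectorID, Material, OperatorID, PartNo, ShiftID, SupplierID, Weight}, which is every attribute, so {BatchNo, SupplierID} is a candidate key.
These are minimal and exhaustive — every other superkey contains one of them.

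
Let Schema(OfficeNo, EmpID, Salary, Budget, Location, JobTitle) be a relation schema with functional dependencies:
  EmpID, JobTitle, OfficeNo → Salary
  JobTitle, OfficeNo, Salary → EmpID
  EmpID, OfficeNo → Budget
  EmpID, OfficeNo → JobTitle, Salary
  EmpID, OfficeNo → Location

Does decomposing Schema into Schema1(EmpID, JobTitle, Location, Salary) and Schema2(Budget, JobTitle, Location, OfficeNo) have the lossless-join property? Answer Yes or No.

No

Common attributes: {JobTitle, Location}; their closure is {JobTitle, Location}.
The closure covers neither Schema1 nor Schema2 entirely; the join is not lossless.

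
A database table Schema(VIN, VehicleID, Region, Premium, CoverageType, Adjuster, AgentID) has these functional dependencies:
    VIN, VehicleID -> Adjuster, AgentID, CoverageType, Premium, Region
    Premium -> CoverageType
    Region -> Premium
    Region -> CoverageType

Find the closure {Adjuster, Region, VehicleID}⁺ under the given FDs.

Start with {Adjuster, Region, VehicleID}.
Region -> Premium applies; add {Premium} → now {Adjuster, Premium, Region, VehicleID}.
Region -> CoverageType applies; add {CoverageType} → now {Adjuster, CoverageType, Premium, Region, VehicleID}.
No further FD applies.

{Adjuster, CoverageType, Premium, Region, VehicleID}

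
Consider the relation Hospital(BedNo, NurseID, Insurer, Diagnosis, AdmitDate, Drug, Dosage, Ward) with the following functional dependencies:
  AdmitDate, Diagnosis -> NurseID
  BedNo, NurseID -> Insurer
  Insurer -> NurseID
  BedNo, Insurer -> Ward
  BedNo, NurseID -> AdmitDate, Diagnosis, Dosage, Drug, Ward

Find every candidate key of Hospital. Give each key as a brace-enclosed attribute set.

{AdmitDate, BedNo, Diagnosis}, {BedNo, Insurer}, {BedNo, NurseID}

No FD produces {BedNo}, so it must be in every candidate key.
{BedNo, Insurer} is a candidate key since {BedNo, Insurer}⁺ = {AdmitDate, BedNo, Diagnosis, Dosage, Drug, Insurer, NurseID, Ward} covers every attribute.
{BedNo, NurseID} is a candidate key since {BedNo, NurseID}⁺ = {AdmitDate, BedNo, Diagnosis, Dosage, Drug, Insurer, NurseID, Ward} covers every attribute.
{AdmitDate, BedNo, Diagnosis} is a candidate key since {AdmitDate, BedNo, Diagnosis}⁺ = {AdmitDate, BedNo, Diagnosis, Dosage, Drug, Insurer, NurseID, Ward} covers every attribute.
Any other superkey properly contains one of these, so there are no further candidate keys.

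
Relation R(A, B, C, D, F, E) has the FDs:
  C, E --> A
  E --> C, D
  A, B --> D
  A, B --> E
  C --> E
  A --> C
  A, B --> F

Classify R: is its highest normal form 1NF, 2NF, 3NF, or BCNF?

1NF

Candidate keys: {A, B}, {B, C}, {B, E}. Prime attributes: {A, B, C, E}.
C, E --> A breaks BCNF: {C, E}⁺ = {A, C, D, E}, so {C, E} is not a superkey.
Because {D} is non-prime and the left side of E --> C, D is not a superkey, the relation is not in 3NF.
The proper key subset {A} of {A, B} determines non-prime {D}, so the relation is not even in 2NF.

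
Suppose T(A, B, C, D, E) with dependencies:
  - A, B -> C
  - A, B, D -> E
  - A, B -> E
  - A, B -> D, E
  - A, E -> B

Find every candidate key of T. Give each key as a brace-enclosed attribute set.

Attributes never on any right-hand side: {A} — every candidate key must contain it.
{A, B}⁺ = {A, B, C, D, E}, which is every attribute, so {A, B} is a candidate key.
{A, E}⁺ = {A, B, C, D, E}, which is every attribute, so {A, E} is a candidate key.
These are minimal and exhaustive — every other superkey contains one of them.

{A, B}, {A, E}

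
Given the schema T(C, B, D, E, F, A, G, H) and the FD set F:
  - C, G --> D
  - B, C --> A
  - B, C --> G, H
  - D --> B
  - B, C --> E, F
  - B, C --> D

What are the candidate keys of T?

{C} never appears on the right of any FD, so every key must include it.
{B, C}⁺ = {A, B, C, D, E, F, G, H} — all of the relation — so {B, C} is a candidate key.
{C, D}⁺ = {A, B, C, D, E, F, G, H} — all of the relation — so {C, D} is a candidate key.
{C, G}⁺ = {A, B, C, D, E, F, G, H} — all of the relation — so {C, G} is a candidate key.
No proper subset of any of these is a key, and no other minimal superkey exists.

{B, C}, {C, D}, {C, G}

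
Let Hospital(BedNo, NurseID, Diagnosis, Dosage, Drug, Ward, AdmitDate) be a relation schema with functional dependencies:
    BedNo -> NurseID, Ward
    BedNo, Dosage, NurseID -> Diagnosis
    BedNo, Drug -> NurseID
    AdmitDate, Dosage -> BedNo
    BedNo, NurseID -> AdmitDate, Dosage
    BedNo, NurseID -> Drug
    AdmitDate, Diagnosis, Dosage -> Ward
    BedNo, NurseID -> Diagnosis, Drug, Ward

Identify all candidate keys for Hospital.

{BedNo}⁺ = {AdmitDate, BedNo, Diagnosis, Dosage, Drug, NurseID, Ward} — all of the relation — so {BedNo} is a candidate key.
{AdmitDate, Dosage}⁺ = {AdmitDate, BedNo, Diagnosis, Dosage, Drug, NurseID, Ward} — all of the relation — so {AdmitDate, Dosage} is a candidate key.
No proper subset of any of these is a key, and no other minimal superkey exists.

{AdmitDate, Dosage}, {BedNo}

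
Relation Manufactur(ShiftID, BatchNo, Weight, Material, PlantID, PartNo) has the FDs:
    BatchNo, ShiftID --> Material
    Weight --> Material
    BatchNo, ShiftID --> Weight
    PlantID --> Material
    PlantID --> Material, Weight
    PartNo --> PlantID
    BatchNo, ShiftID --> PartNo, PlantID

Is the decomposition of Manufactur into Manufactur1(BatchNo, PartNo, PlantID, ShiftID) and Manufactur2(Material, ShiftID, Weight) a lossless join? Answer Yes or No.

No

Manufactur1 ∩ Manufactur2 = {ShiftID}; its closure under F is {ShiftID}.
Neither Manufactur1 nor Manufactur2 is contained in that closure, so the decomposition is lossy.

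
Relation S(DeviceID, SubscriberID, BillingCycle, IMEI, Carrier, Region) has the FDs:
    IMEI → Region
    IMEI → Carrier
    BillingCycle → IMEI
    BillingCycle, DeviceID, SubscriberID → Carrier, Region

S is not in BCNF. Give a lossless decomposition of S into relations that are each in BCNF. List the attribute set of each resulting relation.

Candidate key of the original relation: {BillingCycle, DeviceID, SubscriberID}.
{BillingCycle, Carrier, DeviceID, IMEI, Region, SubscriberID}: {IMEI} determines {Carrier, IMEI, Region} here but is not a superkey — split on IMEI → Carrier, Region, giving {Carrier, IMEI, Region} and {BillingCycle, DeviceID, IMEI, SubscriberID}.
{Carrier, IMEI, Region}: every determinant is a superkey — BCNF.
{BillingCycle, DeviceID, IMEI, SubscriberID}: {BillingCycle} determines {BillingCycle, IMEI} here but is not a superkey — split on BillingCycle → IMEI, giving {BillingCycle, IMEI} and {BillingCycle, DeviceID, SubscriberID}.
{BillingCycle, IMEI}: every determinant is a superkey — BCNF.
{BillingCycle, DeviceID, SubscriberID}: every determinant is a superkey — BCNF.

{BillingCycle, DeviceID, SubscriberID}; {BillingCycle, IMEI}; {Carrier, IMEI, Region}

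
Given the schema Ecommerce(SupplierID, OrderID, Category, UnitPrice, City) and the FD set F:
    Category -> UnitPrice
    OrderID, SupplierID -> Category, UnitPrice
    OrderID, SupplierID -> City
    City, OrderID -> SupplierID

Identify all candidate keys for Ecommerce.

No FD produces {OrderID}, so it must be in every candidate key.
{City, OrderID}⁺ = {Category, City, OrderID, SupplierID, UnitPrice}, which is every attribute, so {City, OrderID} is a candidate key.
{OrderID, SupplierID}⁺ = {Category, City, OrderID, SupplierID, UnitPrice}, which is every attribute, so {OrderID, SupplierID} is a candidate key.
These are minimal and exhaustive — every other superkey contains one of them.

{City, OrderID}, {OrderID, SupplierID}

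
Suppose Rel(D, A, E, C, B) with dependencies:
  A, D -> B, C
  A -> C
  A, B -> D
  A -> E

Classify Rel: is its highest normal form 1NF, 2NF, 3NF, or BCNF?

1NF

Candidate keys: {A, B}, {A, D}. Prime attributes: {A, B, D}.
For A -> C we have {A}⁺ = {A, C, E}; {A} is not a superkey, so BCNF fails.
Because {C} is non-prime and the left side of A -> C is not a superkey, the relation is not in 3NF.
Since {A} ⊂ {A, B} and {A}⁺ ⊇ {C, E} with {C, E} non-prime, there is a partial dependency; 2NF fails.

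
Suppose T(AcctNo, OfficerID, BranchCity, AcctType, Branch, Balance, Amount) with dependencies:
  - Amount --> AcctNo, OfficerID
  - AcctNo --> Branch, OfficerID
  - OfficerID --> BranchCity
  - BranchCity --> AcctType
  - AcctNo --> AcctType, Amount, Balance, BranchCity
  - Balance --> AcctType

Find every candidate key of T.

{AcctNo}⁺ = {AcctNo, AcctType, Amount, Balance, Branch, BranchCity, OfficerID}, which is every attribute, so {AcctNo} is a candidate key.
{Amount}⁺ = {AcctNo, AcctType, Amount, Balance, Branch, BranchCity, OfficerID}, which is every attribute, so {Amount} is a candidate key.
Any other superkey properly contains one of these, so there are no further candidate keys.

{AcctNo}, {Amount}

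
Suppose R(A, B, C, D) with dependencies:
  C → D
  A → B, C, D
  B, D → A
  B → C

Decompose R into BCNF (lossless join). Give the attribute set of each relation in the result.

Candidate keys of the original relation: {A}, {B}.
Within {A, B, C, D}: {C}⁺ ∩ {A, B, C, D} = {C, D}, not the whole set, so C → D violates BCNF; decompose into {C, D} and {A, B, C}.
{C, D} has no BCNF violation.
{A, B, C} has no BCNF violation.

{A, B, C}; {C, D}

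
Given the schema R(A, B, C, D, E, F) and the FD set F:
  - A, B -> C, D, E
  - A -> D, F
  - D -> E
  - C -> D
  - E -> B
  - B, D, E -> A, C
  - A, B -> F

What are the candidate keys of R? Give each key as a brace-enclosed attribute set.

{A}, {C}, {D}

{A}⁺ = {A, B, C, D, E, F} — all of the relation — so {A} is a candidate key.
{C}⁺ = {A, B, C, D, E, F} — all of the relation — so {C} is a candidate key.
{D}⁺ = {A, B, C, D, E, F} — all of the relation — so {D} is a candidate key.
No proper subset of any of these is a key, and no other minimal superkey exists.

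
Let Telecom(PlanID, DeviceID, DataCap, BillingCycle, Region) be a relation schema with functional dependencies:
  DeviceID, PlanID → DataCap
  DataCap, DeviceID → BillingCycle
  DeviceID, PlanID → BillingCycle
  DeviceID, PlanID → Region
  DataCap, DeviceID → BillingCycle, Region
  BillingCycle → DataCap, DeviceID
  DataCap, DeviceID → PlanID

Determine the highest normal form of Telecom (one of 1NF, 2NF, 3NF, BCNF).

Candidate keys: {BillingCycle}, {DataCap, DeviceID}, {DeviceID, PlanID}. Prime attributes: {BillingCycle, DataCap, DeviceID, PlanID}.
The left-hand side of every FD is a superkey, so BCNF is satisfied.

BCNF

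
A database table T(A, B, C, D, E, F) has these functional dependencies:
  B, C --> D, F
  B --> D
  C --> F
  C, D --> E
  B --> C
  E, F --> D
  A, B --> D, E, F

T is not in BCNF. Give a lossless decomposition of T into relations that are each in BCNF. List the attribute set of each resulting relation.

Candidate key of the original relation: {A, B}.
{A, B, C, D, E, F}: {B, C} determines {B, C, D, E, F} here but is not a superkey — split on B, C --> D, E, F, giving {B, C, D, E, F} and {A, B, C}.
{B, C, D, E, F}: {C} determines {C, F} here but is not a superkey — split on C --> F, giving {C, F} and {B, C, D, E}.
{C, F} is in BCNF.
{B, C, D, E}: {C, D} determines {C, D, E} here but is not a superkey — split on C, D --> E, giving {C, D, E} and {B, C, D}.
{C, D, E} is in BCNF.
{B, C, D} is in BCNF.
{A, B, C}: {B} determines {B, C} here but is not a superkey — split on B --> C, giving {B, C} and {A, B}.
{B, C} is in BCNF.
{A, B} is in BCNF.

{A, B}; {B, C, D}; {C, D, E}; {C, F}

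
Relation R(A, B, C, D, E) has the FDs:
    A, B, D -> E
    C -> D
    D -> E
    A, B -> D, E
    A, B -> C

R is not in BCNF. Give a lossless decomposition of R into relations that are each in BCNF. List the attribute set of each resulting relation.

Candidate key of the original relation: {A, B}.
{A, B, C, D, E}: {C} determines {C, D, E} here but is not a superkey — split on C -> D, E, giving {C, D, E} and {A, B, C}.
{C, D, E}: {D} determines {D, E} here but is not a superkey — split on D -> E, giving {D, E} and {C, D}.
{D, E} is in BCNF.
{C, D} is in BCNF.
{A, B, C} is in BCNF.

{A, B, C}; {C, D}; {D, E}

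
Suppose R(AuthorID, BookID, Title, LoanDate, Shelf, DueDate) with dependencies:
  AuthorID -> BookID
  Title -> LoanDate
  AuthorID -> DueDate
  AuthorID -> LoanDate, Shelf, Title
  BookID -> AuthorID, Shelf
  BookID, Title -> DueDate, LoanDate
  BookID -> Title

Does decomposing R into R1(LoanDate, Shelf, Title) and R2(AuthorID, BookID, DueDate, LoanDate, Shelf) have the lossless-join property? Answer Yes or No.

No

R1 ∩ R2 = {LoanDate, Shelf}; its closure under F is {LoanDate, Shelf}.
R1 ⊄ {LoanDate, Shelf} and R2 ⊄ {LoanDate, Shelf}, so the split is lossy.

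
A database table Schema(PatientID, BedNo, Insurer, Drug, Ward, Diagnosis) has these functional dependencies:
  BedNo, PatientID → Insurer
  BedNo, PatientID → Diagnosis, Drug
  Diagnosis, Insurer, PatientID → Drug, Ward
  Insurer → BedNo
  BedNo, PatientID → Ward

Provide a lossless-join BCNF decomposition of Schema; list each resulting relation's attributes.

Candidate keys of the original relation: {BedNo, PatientID}, {Insurer, PatientID}.
Within {BedNo, Diagnosis, Drug, Insurer, PatientID, Ward}: {Insurer}⁺ ∩ {BedNo, Diagnosis, Drug, Insurer, PatientID, Ward} = {BedNo, Insurer}, not the whole set, so Insurer → BedNo violates BCNF; decompose into {BedNo, Insurer} and {Diagnosis, Drug, Insurer, PatientID, Ward}.
{BedNo, Insurer} is in BCNF.
{Diagnosis, Drug, Insurer, PatientID, Ward} is in BCNF.

{BedNo, Insurer}; {Diagnosis, Drug, Insurer, PatientID, Ward}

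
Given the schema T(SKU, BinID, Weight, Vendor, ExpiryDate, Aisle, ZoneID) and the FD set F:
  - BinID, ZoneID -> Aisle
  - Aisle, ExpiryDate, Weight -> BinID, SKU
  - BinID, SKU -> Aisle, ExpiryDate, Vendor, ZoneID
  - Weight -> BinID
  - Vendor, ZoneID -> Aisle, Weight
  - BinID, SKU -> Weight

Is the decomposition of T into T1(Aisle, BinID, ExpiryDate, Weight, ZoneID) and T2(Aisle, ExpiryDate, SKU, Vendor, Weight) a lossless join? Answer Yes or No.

T1 ∩ T2 = {Aisle, ExpiryDate, Weight}; its closure under F is {Aisle, BinID, ExpiryDate, SKU, Vendor, Weight, ZoneID}.
This includes all of T1, so the common attributes are a superkey of T1 — the join is lossless.

Yes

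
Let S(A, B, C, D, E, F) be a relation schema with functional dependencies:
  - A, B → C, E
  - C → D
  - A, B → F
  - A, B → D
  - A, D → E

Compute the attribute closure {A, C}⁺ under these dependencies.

Start with {A, C}.
C → D applies; add {D} → now {A, C, D}.
A, D → E applies; add {E} → now {A, C, D, E}.
No further FD applies.

{A, C, D, E}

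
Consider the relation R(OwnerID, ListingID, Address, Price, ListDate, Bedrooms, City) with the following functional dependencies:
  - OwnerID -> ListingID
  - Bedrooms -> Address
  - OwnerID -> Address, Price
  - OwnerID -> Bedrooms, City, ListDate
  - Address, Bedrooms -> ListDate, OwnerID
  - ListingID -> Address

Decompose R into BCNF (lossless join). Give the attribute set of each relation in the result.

{Address, ListingID}; {Bedrooms, City, ListDate, ListingID, OwnerID, Price}

Candidate keys of the original relation: {Bedrooms}, {OwnerID}.
{Address, Bedrooms, City, ListDate, ListingID, OwnerID, Price}: {ListingID} determines {Address, ListingID} here but is not a superkey — split on ListingID -> Address, giving {Address, ListingID} and {Bedrooms, City, ListDate, ListingID, OwnerID, Price}.
{Address, ListingID} has no BCNF violation.
{Bedrooms, City, ListDate, ListingID, OwnerID, Price} has no BCNF violation.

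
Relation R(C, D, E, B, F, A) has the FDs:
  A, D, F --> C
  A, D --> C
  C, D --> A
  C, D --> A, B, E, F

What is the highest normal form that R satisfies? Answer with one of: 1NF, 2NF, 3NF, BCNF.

Candidate keys: {A, D}, {C, D}. Prime attributes: {A, C, D}.
The left-hand side of every FD is a superkey, so BCNF is satisfied.

BCNF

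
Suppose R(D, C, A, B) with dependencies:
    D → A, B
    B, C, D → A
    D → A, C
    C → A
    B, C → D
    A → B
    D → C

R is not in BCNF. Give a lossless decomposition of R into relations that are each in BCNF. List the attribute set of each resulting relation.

{A, B}; {A, C, D}

Candidate keys of the original relation: {C}, {D}.
In {A, B, C, D}, {A} is not a superkey ({A}⁺ restricted to this set is {A, B}), so split on A → B into {A, B} and {A, C, D}.
{A, B} is in BCNF.
{A, C, D} is in BCNF.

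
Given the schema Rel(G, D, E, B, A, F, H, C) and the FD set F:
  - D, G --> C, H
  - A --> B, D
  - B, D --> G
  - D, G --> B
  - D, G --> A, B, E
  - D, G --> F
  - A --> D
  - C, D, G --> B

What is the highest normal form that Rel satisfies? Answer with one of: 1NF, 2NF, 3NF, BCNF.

Candidate keys: {A}, {B, D}, {D, G}. Prime attributes: {A, B, D, G}.
Each dependency's left side is a superkey — BCNF holds.

BCNF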